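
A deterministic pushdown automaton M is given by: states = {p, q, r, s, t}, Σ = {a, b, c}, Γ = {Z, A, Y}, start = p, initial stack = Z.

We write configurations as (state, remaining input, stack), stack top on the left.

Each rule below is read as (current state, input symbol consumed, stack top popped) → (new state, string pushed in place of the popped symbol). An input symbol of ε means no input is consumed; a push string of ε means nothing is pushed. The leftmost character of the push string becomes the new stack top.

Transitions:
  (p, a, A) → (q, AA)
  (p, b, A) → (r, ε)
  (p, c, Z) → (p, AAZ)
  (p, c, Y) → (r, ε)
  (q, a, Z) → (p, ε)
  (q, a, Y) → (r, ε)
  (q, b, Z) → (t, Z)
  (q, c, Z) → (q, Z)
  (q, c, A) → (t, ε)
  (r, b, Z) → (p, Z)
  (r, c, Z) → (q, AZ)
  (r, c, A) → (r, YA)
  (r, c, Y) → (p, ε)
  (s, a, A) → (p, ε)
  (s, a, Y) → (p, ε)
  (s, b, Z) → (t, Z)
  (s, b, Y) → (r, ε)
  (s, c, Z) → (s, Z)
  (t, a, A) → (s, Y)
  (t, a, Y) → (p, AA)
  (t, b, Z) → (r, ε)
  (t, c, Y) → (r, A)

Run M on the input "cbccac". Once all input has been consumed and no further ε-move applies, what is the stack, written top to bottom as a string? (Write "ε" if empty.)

(p, cbccac, Z) ⊢ (p, bccac, AAZ) ⊢ (r, ccac, AZ) ⊢ (r, cac, YAZ) ⊢ (p, ac, AZ) ⊢ (q, c, AAZ) ⊢ (t, ε, AZ)
All input consumed in state t with stack AZ.

AZ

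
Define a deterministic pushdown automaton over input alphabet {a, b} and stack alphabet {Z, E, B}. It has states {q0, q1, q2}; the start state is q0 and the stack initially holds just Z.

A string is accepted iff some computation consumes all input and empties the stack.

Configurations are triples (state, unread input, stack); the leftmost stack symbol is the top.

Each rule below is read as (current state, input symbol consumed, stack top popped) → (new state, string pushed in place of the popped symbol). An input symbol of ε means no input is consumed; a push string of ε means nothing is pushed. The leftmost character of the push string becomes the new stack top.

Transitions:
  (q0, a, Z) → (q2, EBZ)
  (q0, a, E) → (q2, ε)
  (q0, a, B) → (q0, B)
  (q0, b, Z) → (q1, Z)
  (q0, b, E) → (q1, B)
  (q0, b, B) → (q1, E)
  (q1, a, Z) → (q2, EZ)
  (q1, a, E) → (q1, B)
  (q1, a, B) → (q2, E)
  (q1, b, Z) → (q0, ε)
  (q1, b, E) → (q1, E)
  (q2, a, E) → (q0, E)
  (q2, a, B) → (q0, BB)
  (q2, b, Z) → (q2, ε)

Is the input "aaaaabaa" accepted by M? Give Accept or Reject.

Reject

(q0, aaaaabaa, Z)
  read a, top Z: go to q2, push EBZ → (q2, aaaabaa, EBZ)
  read a, top E: go to q0, push E → (q0, aaabaa, EBZ)
  read a, top E: go to q2, push ε → (q2, aabaa, BZ)
  read a, top B: go to q0, push BB → (q0, abaa, BBZ)
  read a, top B: go to q0, push B → (q0, baa, BBZ)
  read b, top B: go to q1, push E → (q1, aa, EBZ)
  read a, top E: go to q1, push B → (q1, a, BBZ)
  read a, top B: go to q2, push E → (q2, ε, EBZ)
All input consumed; stack is EBZ, not empty, and no further ε-move applies.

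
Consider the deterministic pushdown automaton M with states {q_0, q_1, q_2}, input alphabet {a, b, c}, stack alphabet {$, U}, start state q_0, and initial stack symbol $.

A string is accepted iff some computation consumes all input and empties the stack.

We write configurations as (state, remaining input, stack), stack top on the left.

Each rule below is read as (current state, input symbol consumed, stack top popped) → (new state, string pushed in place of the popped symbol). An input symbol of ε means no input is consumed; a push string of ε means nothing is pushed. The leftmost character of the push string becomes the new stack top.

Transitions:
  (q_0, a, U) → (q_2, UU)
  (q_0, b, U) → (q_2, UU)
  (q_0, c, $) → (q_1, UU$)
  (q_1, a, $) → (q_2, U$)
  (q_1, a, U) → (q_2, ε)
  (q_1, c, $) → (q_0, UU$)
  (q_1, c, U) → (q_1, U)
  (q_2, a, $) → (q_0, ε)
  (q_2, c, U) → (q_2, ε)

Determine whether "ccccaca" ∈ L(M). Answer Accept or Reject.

(q_0, ccccaca, $) ⊢ (q_1, cccaca, UU$) ⊢ (q_1, ccaca, UU$) ⊢ (q_1, caca, UU$) ⊢ (q_1, aca, UU$) ⊢ (q_2, ca, U$) ⊢ (q_2, a, $) ⊢ (q_0, ε, ε)
All input consumed and the stack is empty.

Accept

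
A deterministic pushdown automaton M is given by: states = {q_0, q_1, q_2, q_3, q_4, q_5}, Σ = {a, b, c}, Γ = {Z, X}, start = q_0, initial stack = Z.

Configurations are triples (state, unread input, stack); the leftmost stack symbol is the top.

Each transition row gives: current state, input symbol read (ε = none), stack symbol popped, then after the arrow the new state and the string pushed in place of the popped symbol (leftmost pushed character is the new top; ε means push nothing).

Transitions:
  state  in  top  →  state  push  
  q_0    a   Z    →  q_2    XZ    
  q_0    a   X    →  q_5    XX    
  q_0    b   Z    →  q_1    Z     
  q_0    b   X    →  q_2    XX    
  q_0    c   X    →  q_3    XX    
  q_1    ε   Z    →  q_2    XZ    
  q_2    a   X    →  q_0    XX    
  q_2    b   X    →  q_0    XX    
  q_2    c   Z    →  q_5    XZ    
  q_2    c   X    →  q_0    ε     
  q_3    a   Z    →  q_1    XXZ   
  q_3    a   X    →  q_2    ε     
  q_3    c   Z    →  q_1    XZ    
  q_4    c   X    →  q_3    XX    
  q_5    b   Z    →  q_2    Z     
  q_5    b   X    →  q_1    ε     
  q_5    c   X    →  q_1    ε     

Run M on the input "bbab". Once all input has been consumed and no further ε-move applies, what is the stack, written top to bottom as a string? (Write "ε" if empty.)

(q_0, bbab, Z) ⊢ (q_1, bab, Z) ⊢ (q_2, bab, XZ) ⊢ (q_0, ab, XXZ) ⊢ (q_5, b, XXXZ) ⊢ (q_1, ε, XXZ)
All input consumed in state q_1 with stack XXZ.

XXZ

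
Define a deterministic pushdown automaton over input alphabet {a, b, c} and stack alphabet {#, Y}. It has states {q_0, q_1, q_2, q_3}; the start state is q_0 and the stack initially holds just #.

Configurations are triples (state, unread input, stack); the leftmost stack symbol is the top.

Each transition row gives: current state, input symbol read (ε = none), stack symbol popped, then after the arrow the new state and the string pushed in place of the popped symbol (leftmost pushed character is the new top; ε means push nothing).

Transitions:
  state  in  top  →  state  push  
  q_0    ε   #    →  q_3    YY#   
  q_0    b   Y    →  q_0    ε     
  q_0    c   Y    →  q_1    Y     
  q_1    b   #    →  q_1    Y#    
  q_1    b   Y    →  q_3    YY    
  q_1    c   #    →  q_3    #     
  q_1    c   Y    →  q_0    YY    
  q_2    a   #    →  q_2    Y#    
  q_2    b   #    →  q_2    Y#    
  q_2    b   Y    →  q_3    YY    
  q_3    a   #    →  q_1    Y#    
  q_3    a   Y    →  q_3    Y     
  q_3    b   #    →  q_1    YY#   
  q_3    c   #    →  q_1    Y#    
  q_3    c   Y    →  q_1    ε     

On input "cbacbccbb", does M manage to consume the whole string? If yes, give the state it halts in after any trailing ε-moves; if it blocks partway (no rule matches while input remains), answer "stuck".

q_3

(q_0, cbacbccbb, #)
  ε-move, top #: go to q_3, push YY# → (q_3, cbacbccbb, YY#)
  read c, top Y: go to q_1, push ε → (q_1, bacbccbb, Y#)
  read b, top Y: go to q_3, push YY → (q_3, acbccbb, YY#)
  read a, top Y: go to q_3, push Y → (q_3, cbccbb, YY#)
  read c, top Y: go to q_1, push ε → (q_1, bccbb, Y#)
  read b, top Y: go to q_3, push YY → (q_3, ccbb, YY#)
  read c, top Y: go to q_1, push ε → (q_1, cbb, Y#)
  read c, top Y: go to q_0, push YY → (q_0, bb, YY#)
  read b, top Y: go to q_0, push ε → (q_0, b, Y#)
  read b, top Y: go to q_0, push ε → (q_0, ε, #)
  ε-move, top #: go to q_3, push YY# → (q_3, ε, YY#)
All input consumed; M is in state q_3.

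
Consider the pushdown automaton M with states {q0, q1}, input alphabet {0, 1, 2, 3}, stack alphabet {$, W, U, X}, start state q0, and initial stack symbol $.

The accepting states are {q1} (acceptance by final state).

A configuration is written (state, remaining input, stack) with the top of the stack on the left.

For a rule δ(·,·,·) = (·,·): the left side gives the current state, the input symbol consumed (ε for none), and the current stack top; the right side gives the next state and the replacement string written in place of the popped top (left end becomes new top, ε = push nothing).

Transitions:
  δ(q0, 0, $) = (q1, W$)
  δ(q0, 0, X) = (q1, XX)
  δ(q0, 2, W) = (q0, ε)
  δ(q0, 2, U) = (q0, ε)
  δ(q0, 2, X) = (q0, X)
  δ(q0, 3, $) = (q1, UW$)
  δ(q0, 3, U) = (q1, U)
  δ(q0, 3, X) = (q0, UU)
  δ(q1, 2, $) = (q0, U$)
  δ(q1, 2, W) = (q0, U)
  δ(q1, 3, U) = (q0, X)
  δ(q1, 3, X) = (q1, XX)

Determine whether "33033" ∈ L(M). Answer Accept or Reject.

One accepting computation: (q0, 33033, $) ⊢ (q1, 3033, UW$) ⊢ (q0, 033, XW$) ⊢ (q1, 33, XXW$) ⊢ (q1, 3, XXXW$) ⊢ (q1, ε, XXXXW$)
All input consumed and state q1 ∈ F.

Accept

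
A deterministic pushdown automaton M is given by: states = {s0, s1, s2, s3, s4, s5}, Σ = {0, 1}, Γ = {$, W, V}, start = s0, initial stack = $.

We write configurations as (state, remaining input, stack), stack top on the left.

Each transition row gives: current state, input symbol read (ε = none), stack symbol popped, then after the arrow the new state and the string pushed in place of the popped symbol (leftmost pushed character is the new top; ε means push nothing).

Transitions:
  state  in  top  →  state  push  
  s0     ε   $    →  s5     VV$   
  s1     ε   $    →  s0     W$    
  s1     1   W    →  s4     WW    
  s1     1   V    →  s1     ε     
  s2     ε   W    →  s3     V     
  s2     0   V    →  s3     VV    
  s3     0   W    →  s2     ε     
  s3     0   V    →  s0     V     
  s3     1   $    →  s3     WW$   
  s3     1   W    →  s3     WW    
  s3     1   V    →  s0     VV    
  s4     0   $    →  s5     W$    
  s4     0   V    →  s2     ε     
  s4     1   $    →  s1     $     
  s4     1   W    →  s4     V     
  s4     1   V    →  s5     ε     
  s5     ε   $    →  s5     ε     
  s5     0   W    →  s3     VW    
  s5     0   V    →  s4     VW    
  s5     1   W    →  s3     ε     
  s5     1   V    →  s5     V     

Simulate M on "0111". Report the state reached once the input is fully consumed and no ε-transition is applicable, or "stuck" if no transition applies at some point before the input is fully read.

(s0, 0111, $)
  ε-move, top $: go to s5, push VV$ → (s5, 0111, VV$)
  read 0, top V: go to s4, push VW → (s4, 111, VWV$)
  read 1, top V: go to s5, push ε → (s5, 11, WV$)
  read 1, top W: go to s3, push ε → (s3, 1, V$)
  read 1, top V: go to s0, push VV → (s0, ε, VV$)
All input consumed; M is in state s0.

s0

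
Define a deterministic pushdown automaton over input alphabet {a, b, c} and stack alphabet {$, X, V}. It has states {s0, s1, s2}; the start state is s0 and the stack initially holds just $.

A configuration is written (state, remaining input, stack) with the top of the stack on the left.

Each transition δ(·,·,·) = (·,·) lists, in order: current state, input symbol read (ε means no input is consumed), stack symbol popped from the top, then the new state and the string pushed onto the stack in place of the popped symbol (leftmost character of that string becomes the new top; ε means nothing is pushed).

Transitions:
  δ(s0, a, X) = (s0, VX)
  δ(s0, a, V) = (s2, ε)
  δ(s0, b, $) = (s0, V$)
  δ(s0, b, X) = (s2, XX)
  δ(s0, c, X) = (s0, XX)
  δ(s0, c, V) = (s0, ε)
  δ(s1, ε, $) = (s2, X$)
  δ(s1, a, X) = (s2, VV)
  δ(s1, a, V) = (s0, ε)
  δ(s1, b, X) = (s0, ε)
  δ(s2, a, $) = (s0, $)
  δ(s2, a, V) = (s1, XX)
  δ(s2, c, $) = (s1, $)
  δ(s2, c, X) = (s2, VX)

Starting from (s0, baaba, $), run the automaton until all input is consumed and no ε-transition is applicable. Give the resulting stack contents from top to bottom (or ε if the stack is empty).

(s0, baaba, $)
  read b, top $: go to s0, push V$ → (s0, aaba, V$)
  read a, top V: go to s2, push ε → (s2, aba, $)
  read a, top $: go to s0, push $ → (s0, ba, $)
  read b, top $: go to s0, push V$ → (s0, a, V$)
  read a, top V: go to s2, push ε → (s2, ε, $)
All input consumed in state s2 with stack $.

$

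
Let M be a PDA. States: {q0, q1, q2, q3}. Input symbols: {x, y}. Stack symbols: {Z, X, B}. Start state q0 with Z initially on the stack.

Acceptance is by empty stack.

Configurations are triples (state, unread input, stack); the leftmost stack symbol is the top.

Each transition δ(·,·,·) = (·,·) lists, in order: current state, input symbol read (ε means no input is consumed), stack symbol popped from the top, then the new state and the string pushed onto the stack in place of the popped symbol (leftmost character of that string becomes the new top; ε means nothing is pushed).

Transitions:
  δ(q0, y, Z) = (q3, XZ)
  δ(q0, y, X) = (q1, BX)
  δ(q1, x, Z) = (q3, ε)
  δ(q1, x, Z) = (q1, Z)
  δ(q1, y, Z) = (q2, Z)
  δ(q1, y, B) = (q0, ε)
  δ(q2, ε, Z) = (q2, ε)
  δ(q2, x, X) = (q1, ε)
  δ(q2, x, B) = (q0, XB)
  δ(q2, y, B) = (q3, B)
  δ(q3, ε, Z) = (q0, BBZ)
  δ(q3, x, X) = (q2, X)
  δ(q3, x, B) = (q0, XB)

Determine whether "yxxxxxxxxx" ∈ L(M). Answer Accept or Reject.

Accept

One accepting computation: (q0, yxxxxxxxxx, Z) ⊢ (q3, xxxxxxxxx, XZ) ⊢ (q2, xxxxxxxx, XZ) ⊢ (q1, xxxxxxx, Z) ⊢ (q1, xxxxxx, Z) ⊢ (q1, xxxxx, Z) ⊢ (q1, xxxx, Z) ⊢ (q1, xxx, Z) ⊢ (q1, xx, Z) ⊢ (q1, x, Z) ⊢ (q3, ε, ε)
All input consumed and the stack is empty.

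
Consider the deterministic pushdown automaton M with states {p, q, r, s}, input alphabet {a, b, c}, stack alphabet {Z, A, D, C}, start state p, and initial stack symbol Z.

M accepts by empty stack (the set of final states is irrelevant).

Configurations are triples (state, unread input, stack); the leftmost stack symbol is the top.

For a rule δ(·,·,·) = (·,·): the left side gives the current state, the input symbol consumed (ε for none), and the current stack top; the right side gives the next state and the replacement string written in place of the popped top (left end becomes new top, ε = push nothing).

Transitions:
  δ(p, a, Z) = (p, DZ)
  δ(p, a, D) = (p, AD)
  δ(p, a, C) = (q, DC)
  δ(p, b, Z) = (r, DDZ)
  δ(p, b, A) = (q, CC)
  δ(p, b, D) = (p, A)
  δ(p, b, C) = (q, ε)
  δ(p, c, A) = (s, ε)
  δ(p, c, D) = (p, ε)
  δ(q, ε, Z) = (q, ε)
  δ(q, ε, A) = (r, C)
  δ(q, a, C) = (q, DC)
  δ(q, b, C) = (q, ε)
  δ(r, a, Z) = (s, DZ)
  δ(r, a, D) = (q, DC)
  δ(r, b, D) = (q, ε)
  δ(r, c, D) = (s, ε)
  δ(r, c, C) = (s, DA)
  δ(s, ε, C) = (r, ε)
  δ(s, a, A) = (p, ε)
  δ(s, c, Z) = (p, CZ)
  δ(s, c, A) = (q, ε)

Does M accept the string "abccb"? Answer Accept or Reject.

Accept

(p, abccb, Z)
  read a, top Z: go to p, push DZ → (p, bccb, DZ)
  read b, top D: go to p, push A → (p, ccb, AZ)
  read c, top A: go to s, push ε → (s, cb, Z)
  read c, top Z: go to p, push CZ → (p, b, CZ)
  read b, top C: go to q, push ε → (q, ε, Z)
  ε-move, top Z: go to q, push ε → (q, ε, ε)
All input consumed and the stack is empty.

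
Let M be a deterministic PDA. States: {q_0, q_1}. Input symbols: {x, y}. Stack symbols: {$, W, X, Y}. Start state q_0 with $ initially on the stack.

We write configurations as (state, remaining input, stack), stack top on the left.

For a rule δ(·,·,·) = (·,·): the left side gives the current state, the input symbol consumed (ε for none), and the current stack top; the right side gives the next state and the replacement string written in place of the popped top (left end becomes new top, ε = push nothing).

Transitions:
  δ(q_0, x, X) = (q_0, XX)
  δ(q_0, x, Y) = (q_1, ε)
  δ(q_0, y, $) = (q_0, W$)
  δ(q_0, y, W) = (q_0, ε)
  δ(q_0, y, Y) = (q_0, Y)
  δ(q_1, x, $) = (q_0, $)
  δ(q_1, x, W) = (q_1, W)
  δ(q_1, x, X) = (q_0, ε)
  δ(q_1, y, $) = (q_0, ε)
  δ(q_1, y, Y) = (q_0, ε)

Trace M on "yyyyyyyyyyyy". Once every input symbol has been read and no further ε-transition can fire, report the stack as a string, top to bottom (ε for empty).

$

(q_0, yyyyyyyyyyyy, $) ⊢ (q_0, yyyyyyyyyyy, W$) ⊢ (q_0, yyyyyyyyyy, $) ⊢ (q_0, yyyyyyyyy, W$) ⊢ (q_0, yyyyyyyy, $) ⊢ (q_0, yyyyyyy, W$) ⊢ (q_0, yyyyyy, $) ⊢ (q_0, yyyyy, W$) ⊢ (q_0, yyyy, $) ⊢ (q_0, yyy, W$) ⊢ (q_0, yy, $) ⊢ (q_0, y, W$) ⊢ (q_0, ε, $)
All input consumed in state q_0 with stack $.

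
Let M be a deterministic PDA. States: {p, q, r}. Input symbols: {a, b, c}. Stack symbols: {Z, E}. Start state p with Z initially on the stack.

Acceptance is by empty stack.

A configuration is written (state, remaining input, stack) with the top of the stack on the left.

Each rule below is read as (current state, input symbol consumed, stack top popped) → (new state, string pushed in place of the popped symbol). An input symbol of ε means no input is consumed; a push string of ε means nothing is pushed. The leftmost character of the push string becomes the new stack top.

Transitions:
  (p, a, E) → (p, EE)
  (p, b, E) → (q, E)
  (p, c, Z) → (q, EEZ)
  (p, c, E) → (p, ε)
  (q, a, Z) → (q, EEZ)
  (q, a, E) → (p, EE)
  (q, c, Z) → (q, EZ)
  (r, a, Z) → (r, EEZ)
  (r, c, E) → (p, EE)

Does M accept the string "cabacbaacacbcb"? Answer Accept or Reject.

(p, cabacbaacacbcb, Z)
  read c, top Z: go to q, push EEZ → (q, abacbaacacbcb, EEZ)
  read a, top E: go to p, push EE → (p, bacbaacacbcb, EEEZ)
  read b, top E: go to q, push E → (q, acbaacacbcb, EEEZ)
  read a, top E: go to p, push EE → (p, cbaacacbcb, EEEEZ)
  read c, top E: go to p, push ε → (p, baacacbcb, EEEZ)
  read b, top E: go to q, push E → (q, aacacbcb, EEEZ)
  read a, top E: go to p, push EE → (p, acacbcb, EEEEZ)
  read a, top E: go to p, push EE → (p, cacbcb, EEEEEZ)
  read c, top E: go to p, push ε → (p, acbcb, EEEEZ)
  read a, top E: go to p, push EE → (p, cbcb, EEEEEZ)
  read c, top E: go to p, push ε → (p, bcb, EEEEZ)
  read b, top E: go to q, push E → (q, cb, EEEEZ)
No transition applies at (q, cb, EEEEZ); input not fully consumed.

Reject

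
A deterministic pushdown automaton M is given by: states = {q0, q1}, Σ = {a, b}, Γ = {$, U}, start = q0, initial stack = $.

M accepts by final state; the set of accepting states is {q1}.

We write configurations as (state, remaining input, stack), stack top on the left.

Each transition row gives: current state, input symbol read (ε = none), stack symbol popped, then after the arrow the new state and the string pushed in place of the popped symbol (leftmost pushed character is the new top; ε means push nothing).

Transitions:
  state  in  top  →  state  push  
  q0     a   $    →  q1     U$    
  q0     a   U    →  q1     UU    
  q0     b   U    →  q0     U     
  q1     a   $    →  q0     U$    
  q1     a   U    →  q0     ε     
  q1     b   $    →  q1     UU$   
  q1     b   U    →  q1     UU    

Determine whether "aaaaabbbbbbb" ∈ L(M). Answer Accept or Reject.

Accept

(q0, aaaaabbbbbbb, $)
  read a, top $: go to q1, push U$ → (q1, aaaabbbbbbb, U$)
  read a, top U: go to q0, push ε → (q0, aaabbbbbbb, $)
  read a, top $: go to q1, push U$ → (q1, aabbbbbbb, U$)
  read a, top U: go to q0, push ε → (q0, abbbbbbb, $)
  read a, top $: go to q1, push U$ → (q1, bbbbbbb, U$)
  read b, top U: go to q1, push UU → (q1, bbbbbb, UU$)
  read b, top U: go to q1, push UU → (q1, bbbbb, UUU$)
  read b, top U: go to q1, push UU → (q1, bbbb, UUUU$)
  read b, top U: go to q1, push UU → (q1, bbb, UUUUU$)
  read b, top U: go to q1, push UU → (q1, bb, UUUUUU$)
  read b, top U: go to q1, push UU → (q1, b, UUUUUUU$)
  read b, top U: go to q1, push UU → (q1, ε, UUUUUUUU$)
All input consumed; state q1 ∈ F.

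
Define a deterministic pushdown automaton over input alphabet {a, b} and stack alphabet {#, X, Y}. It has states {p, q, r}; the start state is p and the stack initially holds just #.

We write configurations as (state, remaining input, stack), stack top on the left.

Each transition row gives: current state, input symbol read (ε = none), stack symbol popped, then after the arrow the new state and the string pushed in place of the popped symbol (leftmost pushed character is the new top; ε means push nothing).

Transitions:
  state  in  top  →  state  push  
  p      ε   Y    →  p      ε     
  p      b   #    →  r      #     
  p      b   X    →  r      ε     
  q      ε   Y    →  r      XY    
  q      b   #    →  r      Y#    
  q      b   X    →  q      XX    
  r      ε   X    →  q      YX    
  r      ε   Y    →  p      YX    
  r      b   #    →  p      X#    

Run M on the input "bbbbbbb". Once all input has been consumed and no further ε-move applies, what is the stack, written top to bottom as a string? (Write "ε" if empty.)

#

(p, bbbbbbb, #) ⊢ (r, bbbbbb, #) ⊢ (p, bbbbb, X#) ⊢ (r, bbbb, #) ⊢ (p, bbb, X#) ⊢ (r, bb, #) ⊢ (p, b, X#) ⊢ (r, ε, #)
All input consumed in state r with stack #.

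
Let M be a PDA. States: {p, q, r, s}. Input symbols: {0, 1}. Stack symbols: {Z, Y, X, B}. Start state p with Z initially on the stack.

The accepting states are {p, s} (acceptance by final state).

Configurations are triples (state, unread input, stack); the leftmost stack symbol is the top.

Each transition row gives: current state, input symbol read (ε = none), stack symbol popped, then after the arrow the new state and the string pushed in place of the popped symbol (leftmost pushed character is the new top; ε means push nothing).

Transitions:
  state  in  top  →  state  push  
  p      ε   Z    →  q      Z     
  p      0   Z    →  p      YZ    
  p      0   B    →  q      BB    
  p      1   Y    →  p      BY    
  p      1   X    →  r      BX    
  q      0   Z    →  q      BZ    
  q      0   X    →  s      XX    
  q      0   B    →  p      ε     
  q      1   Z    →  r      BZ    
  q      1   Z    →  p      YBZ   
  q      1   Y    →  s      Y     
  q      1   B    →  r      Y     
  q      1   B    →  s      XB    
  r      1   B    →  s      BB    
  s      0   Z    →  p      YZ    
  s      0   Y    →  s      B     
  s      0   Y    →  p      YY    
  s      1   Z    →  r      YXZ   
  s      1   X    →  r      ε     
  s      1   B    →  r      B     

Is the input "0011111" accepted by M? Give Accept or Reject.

Reject

No computation consumes all input and reaches a final state.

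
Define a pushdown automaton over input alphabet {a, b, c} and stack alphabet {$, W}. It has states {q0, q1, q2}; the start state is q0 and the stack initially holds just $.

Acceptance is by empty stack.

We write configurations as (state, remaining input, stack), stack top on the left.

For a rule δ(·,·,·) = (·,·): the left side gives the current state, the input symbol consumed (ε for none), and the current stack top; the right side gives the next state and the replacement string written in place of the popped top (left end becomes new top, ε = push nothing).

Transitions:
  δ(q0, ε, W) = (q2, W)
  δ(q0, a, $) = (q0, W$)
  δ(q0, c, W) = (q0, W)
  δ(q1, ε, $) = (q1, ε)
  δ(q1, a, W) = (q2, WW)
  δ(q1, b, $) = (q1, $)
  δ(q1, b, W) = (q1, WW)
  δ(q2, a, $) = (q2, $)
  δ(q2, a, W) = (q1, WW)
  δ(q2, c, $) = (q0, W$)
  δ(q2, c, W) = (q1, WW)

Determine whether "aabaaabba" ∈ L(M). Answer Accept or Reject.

No computation consumes all input and empties the stack.

Reject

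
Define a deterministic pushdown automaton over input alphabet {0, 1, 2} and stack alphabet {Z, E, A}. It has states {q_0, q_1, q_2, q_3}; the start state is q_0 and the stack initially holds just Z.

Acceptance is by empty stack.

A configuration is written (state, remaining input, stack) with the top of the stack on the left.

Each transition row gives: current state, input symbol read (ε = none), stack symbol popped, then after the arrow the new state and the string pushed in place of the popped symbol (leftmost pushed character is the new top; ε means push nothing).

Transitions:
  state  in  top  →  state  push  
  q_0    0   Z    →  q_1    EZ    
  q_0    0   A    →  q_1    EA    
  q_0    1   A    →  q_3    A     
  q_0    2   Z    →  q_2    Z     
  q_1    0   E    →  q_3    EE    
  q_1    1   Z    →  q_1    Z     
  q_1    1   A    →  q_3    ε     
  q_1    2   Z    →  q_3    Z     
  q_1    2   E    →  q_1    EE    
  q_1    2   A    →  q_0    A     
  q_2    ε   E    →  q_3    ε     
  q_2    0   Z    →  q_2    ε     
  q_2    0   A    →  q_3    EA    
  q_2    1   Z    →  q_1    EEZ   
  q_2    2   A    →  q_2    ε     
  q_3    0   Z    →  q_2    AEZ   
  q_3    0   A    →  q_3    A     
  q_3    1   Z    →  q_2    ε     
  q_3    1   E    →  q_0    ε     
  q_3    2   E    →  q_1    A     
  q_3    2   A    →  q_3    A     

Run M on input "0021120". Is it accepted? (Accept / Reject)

(q_0, 0021120, Z) ⊢ (q_1, 021120, EZ) ⊢ (q_3, 21120, EEZ) ⊢ (q_1, 1120, AEZ) ⊢ (q_3, 120, EZ) ⊢ (q_0, 20, Z) ⊢ (q_2, 0, Z) ⊢ (q_2, ε, ε)
All input consumed and the stack is empty.

Accept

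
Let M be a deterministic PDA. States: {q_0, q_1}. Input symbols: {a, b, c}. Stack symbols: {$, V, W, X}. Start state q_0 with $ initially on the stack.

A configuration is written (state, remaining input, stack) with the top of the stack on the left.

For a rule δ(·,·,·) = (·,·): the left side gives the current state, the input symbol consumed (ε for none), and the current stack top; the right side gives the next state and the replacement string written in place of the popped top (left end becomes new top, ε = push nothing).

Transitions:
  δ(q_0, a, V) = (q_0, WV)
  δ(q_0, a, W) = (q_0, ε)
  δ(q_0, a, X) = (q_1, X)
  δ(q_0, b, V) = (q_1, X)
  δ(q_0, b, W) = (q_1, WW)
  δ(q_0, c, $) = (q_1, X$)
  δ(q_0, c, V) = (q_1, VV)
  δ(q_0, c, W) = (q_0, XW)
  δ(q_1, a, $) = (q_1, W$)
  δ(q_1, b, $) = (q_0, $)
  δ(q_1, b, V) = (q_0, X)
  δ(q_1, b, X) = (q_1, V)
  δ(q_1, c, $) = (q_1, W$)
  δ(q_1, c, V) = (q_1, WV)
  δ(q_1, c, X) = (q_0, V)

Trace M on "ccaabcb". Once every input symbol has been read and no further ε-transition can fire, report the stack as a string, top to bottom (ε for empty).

(q_0, ccaabcb, $)
  read c, top $: go to q_1, push X$ → (q_1, caabcb, X$)
  read c, top X: go to q_0, push V → (q_0, aabcb, V$)
  read a, top V: go to q_0, push WV → (q_0, abcb, WV$)
  read a, top W: go to q_0, push ε → (q_0, bcb, V$)
  read b, top V: go to q_1, push X → (q_1, cb, X$)
  read c, top X: go to q_0, push V → (q_0, b, V$)
  read b, top V: go to q_1, push X → (q_1, ε, X$)
All input consumed in state q_1 with stack X$.

X$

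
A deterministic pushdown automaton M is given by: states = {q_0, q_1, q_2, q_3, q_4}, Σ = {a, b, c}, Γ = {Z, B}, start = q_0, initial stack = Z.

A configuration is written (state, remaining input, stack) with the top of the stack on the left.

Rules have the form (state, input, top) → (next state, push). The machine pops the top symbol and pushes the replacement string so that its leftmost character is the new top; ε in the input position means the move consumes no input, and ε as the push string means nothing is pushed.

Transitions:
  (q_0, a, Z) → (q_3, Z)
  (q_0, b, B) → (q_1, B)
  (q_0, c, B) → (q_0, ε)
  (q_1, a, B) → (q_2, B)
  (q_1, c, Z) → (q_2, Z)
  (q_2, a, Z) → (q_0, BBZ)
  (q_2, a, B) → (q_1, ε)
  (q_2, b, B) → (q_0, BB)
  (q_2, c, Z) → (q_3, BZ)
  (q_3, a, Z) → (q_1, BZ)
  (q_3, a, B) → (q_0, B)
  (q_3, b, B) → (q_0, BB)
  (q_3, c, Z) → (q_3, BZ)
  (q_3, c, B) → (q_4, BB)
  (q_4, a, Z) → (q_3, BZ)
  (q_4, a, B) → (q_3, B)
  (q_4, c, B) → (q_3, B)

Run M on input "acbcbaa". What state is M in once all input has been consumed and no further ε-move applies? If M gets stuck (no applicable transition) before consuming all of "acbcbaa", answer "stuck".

q_1

(q_0, acbcbaa, Z) ⊢ (q_3, cbcbaa, Z) ⊢ (q_3, bcbaa, BZ) ⊢ (q_0, cbaa, BBZ) ⊢ (q_0, baa, BZ) ⊢ (q_1, aa, BZ) ⊢ (q_2, a, BZ) ⊢ (q_1, ε, Z)
All input consumed; M is in state q_1.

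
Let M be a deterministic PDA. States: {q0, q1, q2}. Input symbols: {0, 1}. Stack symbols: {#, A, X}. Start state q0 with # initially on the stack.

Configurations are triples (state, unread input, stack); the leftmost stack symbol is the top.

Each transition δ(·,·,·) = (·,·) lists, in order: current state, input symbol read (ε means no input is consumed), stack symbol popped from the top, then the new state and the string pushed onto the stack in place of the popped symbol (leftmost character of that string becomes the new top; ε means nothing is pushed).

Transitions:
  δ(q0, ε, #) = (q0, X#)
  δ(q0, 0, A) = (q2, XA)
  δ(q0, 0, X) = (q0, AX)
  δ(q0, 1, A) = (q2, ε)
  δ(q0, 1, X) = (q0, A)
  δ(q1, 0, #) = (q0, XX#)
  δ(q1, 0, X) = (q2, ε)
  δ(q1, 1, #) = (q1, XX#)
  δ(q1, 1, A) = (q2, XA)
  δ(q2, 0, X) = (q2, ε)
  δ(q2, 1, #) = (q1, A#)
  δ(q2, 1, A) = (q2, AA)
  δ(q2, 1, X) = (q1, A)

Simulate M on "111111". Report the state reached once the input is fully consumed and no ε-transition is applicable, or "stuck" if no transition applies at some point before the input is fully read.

(q0, 111111, #) ⊢ (q0, 111111, X#) ⊢ (q0, 11111, A#) ⊢ (q2, 1111, #) ⊢ (q1, 111, A#) ⊢ (q2, 11, XA#) ⊢ (q1, 1, AA#) ⊢ (q2, ε, XAA#)
All input consumed; M is in state q2.

q2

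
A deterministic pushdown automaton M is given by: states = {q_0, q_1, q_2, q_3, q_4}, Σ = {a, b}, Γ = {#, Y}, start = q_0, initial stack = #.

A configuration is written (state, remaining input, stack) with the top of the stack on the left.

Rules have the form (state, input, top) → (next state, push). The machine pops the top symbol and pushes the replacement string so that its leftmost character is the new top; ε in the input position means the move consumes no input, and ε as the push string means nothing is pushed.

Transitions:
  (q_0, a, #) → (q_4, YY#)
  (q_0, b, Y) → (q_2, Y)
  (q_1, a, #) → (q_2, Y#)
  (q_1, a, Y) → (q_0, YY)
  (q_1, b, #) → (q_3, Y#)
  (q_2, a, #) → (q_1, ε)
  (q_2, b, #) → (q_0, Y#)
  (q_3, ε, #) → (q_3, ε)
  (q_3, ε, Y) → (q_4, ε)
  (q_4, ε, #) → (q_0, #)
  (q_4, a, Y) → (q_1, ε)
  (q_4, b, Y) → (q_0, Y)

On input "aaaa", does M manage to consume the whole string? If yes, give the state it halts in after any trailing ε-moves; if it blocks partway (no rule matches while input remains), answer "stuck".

stuck

(q_0, aaaa, #)
  read a, top #: go to q_4, push YY# → (q_4, aaa, YY#)
  read a, top Y: go to q_1, push ε → (q_1, aa, Y#)
  read a, top Y: go to q_0, push YY → (q_0, a, YY#)
No transition for (q_0, a, top Y); M blocks with input a remaining.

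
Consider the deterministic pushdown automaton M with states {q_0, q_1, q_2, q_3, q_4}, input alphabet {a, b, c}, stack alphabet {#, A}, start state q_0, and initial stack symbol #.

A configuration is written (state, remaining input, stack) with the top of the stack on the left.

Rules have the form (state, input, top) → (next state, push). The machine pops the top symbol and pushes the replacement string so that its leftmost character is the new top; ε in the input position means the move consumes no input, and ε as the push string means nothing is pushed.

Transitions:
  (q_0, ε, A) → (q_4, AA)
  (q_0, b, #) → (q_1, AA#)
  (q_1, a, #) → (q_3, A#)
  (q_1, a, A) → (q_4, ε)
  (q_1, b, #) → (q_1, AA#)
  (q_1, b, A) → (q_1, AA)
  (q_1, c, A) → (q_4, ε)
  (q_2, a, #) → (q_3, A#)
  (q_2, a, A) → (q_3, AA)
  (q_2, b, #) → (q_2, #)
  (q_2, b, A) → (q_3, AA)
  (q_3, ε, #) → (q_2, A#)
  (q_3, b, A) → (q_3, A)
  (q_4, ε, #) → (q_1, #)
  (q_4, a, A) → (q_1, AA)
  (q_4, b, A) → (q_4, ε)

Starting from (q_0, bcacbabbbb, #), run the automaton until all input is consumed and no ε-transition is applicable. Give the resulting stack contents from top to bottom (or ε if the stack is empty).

(q_0, bcacbabbbb, #)
  read b, top #: go to q_1, push AA# → (q_1, cacbabbbb, AA#)
  read c, top A: go to q_4, push ε → (q_4, acbabbbb, A#)
  read a, top A: go to q_1, push AA → (q_1, cbabbbb, AA#)
  read c, top A: go to q_4, push ε → (q_4, babbbb, A#)
  read b, top A: go to q_4, push ε → (q_4, abbbb, #)
  ε-move, top #: go to q_1, push # → (q_1, abbbb, #)
  read a, top #: go to q_3, push A# → (q_3, bbbb, A#)
  read b, top A: go to q_3, push A → (q_3, bbb, A#)
  read b, top A: go to q_3, push A → (q_3, bb, A#)
  read b, top A: go to q_3, push A → (q_3, b, A#)
  read b, top A: go to q_3, push A → (q_3, ε, A#)
All input consumed in state q_3 with stack A#.

A#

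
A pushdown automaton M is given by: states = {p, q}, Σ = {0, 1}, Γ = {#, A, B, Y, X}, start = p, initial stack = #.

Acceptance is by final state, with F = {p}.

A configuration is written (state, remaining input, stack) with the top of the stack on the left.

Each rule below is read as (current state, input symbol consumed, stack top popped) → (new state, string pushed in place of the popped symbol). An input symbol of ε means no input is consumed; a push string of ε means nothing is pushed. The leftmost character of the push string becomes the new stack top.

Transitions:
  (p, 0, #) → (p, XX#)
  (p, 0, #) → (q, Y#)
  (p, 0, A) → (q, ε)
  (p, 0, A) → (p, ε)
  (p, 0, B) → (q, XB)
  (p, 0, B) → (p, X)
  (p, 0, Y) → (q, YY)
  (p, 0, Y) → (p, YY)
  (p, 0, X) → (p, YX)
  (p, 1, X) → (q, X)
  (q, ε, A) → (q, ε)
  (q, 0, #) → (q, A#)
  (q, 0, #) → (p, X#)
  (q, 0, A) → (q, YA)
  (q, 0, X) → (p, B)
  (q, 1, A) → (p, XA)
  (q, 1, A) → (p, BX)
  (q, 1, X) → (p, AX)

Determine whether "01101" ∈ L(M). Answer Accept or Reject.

One accepting computation: (p, 01101, #) ⊢ (p, 1101, XX#) ⊢ (q, 101, XX#) ⊢ (p, 01, AXX#) ⊢ (q, 1, XX#) ⊢ (p, ε, AXX#)
All input consumed and state p ∈ F.

Accept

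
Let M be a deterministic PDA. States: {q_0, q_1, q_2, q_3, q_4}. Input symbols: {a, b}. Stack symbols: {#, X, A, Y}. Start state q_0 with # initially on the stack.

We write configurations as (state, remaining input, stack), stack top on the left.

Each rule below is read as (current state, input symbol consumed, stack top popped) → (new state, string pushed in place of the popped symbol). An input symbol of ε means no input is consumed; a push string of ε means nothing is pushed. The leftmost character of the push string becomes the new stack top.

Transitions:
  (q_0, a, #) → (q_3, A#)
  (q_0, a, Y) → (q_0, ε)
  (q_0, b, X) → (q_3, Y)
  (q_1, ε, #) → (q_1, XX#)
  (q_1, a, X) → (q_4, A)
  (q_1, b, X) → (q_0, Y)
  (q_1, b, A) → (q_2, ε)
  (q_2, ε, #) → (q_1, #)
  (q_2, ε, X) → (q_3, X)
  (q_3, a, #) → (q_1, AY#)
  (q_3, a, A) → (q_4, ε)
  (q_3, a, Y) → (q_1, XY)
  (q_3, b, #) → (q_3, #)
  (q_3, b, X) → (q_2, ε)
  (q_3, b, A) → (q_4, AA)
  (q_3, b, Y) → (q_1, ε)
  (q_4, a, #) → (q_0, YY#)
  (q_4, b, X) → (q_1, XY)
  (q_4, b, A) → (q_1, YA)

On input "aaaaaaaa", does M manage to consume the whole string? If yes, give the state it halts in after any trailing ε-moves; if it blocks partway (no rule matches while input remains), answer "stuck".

q_0

(q_0, aaaaaaaa, #)
  read a, top #: go to q_3, push A# → (q_3, aaaaaaa, A#)
  read a, top A: go to q_4, push ε → (q_4, aaaaaa, #)
  read a, top #: go to q_0, push YY# → (q_0, aaaaa, YY#)
  read a, top Y: go to q_0, push ε → (q_0, aaaa, Y#)
  read a, top Y: go to q_0, push ε → (q_0, aaa, #)
  read a, top #: go to q_3, push A# → (q_3, aa, A#)
  read a, top A: go to q_4, push ε → (q_4, a, #)
  read a, top #: go to q_0, push YY# → (q_0, ε, YY#)
All input consumed; M is in state q_0.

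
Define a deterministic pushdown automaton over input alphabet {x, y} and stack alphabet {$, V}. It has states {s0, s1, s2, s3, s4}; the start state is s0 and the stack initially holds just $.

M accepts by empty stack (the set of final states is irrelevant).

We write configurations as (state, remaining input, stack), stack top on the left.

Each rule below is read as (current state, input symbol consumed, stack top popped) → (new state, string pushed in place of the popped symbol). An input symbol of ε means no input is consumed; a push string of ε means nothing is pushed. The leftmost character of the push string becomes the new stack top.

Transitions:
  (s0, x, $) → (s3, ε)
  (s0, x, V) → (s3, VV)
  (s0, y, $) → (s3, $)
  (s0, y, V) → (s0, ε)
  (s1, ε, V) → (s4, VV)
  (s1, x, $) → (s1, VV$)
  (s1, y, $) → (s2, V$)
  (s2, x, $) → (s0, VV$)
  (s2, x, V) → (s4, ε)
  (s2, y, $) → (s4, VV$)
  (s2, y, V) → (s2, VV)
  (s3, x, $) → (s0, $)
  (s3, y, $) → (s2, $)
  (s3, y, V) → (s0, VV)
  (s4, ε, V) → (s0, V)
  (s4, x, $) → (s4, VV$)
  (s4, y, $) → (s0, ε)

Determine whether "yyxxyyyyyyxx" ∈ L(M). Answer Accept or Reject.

Accept

(s0, yyxxyyyyyyxx, $)
  read y, top $: go to s3, push $ → (s3, yxxyyyyyyxx, $)
  read y, top $: go to s2, push $ → (s2, xxyyyyyyxx, $)
  read x, top $: go to s0, push VV$ → (s0, xyyyyyyxx, VV$)
  read x, top V: go to s3, push VV → (s3, yyyyyyxx, VVV$)
  read y, top V: go to s0, push VV → (s0, yyyyyxx, VVVV$)
  read y, top V: go to s0, push ε → (s0, yyyyxx, VVV$)
  read y, top V: go to s0, push ε → (s0, yyyxx, VV$)
  read y, top V: go to s0, push ε → (s0, yyxx, V$)
  read y, top V: go to s0, push ε → (s0, yxx, $)
  read y, top $: go to s3, push $ → (s3, xx, $)
  read x, top $: go to s0, push $ → (s0, x, $)
  read x, top $: go to s3, push ε → (s3, ε, ε)
All input consumed and the stack is empty.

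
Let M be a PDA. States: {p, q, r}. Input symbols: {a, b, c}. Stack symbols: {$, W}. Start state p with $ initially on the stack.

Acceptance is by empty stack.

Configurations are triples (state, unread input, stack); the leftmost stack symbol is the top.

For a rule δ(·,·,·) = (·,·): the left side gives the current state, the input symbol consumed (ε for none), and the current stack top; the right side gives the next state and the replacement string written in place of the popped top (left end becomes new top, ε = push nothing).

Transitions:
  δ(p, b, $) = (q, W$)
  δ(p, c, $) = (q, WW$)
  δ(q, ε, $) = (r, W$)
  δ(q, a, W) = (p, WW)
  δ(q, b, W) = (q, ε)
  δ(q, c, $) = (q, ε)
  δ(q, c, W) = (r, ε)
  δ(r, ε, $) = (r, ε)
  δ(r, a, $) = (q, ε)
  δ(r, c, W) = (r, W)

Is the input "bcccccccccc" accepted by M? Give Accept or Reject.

Reject

No computation consumes all input and empties the stack.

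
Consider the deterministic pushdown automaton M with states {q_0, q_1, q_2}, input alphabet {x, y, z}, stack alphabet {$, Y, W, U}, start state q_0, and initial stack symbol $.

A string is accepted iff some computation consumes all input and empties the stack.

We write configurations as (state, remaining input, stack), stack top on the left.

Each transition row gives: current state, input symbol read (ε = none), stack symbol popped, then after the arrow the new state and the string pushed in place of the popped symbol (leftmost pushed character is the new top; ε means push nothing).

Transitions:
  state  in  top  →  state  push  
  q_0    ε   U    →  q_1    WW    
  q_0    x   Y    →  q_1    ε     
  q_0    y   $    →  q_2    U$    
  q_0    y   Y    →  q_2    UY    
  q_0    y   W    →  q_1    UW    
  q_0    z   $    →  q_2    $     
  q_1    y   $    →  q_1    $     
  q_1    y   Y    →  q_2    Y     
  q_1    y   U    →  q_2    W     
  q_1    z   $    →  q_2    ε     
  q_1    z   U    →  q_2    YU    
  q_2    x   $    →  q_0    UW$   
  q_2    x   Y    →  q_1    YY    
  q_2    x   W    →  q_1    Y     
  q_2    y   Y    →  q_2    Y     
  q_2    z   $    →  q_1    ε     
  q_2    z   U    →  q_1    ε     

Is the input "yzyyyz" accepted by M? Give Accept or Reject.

Accept

(q_0, yzyyyz, $)
  read y, top $: go to q_2, push U$ → (q_2, zyyyz, U$)
  read z, top U: go to q_1, push ε → (q_1, yyyz, $)
  read y, top $: go to q_1, push $ → (q_1, yyz, $)
  read y, top $: go to q_1, push $ → (q_1, yz, $)
  read y, top $: go to q_1, push $ → (q_1, z, $)
  read z, top $: go to q_2, push ε → (q_2, ε, ε)
All input consumed and the stack is empty.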